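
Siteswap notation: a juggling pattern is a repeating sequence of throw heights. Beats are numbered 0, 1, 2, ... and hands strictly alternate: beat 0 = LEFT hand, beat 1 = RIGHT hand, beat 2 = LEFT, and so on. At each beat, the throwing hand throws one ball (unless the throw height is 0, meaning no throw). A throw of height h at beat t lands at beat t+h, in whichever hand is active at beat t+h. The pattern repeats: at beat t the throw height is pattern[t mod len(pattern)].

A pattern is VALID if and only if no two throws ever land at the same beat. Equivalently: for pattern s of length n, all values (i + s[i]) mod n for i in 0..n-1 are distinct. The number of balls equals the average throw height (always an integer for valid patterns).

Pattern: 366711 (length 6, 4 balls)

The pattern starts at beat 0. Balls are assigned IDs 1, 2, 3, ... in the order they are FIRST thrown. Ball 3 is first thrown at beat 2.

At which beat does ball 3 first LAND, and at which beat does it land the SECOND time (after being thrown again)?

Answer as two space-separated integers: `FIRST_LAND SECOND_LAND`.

Beat 0 (L): throw ball1 h=3 -> lands@3:R; in-air after throw: [b1@3:R]
Beat 1 (R): throw ball2 h=6 -> lands@7:R; in-air after throw: [b1@3:R b2@7:R]
Beat 2 (L): throw ball3 h=6 -> lands@8:L; in-air after throw: [b1@3:R b2@7:R b3@8:L]
Beat 3 (R): throw ball1 h=7 -> lands@10:L; in-air after throw: [b2@7:R b3@8:L b1@10:L]
Beat 4 (L): throw ball4 h=1 -> lands@5:R; in-air after throw: [b4@5:R b2@7:R b3@8:L b1@10:L]
Beat 5 (R): throw ball4 h=1 -> lands@6:L; in-air after throw: [b4@6:L b2@7:R b3@8:L b1@10:L]
Beat 6 (L): throw ball4 h=3 -> lands@9:R; in-air after throw: [b2@7:R b3@8:L b4@9:R b1@10:L]
Beat 7 (R): throw ball2 h=6 -> lands@13:R; in-air after throw: [b3@8:L b4@9:R b1@10:L b2@13:R]
Beat 8 (L): throw ball3 h=6 -> lands@14:L; in-air after throw: [b4@9:R b1@10:L b2@13:R b3@14:L]
Beat 9 (R): throw ball4 h=7 -> lands@16:L; in-air after throw: [b1@10:L b2@13:R b3@14:L b4@16:L]
Beat 10 (L): throw ball1 h=1 -> lands@11:R; in-air after throw: [b1@11:R b2@13:R b3@14:L b4@16:L]
Beat 11 (R): throw ball1 h=1 -> lands@12:L; in-air after throw: [b1@12:L b2@13:R b3@14:L b4@16:L]
Ball 3: thrown@2 h=6 -> first land @8; rethrown@8 h=6 -> second land @14

Answer: 8 14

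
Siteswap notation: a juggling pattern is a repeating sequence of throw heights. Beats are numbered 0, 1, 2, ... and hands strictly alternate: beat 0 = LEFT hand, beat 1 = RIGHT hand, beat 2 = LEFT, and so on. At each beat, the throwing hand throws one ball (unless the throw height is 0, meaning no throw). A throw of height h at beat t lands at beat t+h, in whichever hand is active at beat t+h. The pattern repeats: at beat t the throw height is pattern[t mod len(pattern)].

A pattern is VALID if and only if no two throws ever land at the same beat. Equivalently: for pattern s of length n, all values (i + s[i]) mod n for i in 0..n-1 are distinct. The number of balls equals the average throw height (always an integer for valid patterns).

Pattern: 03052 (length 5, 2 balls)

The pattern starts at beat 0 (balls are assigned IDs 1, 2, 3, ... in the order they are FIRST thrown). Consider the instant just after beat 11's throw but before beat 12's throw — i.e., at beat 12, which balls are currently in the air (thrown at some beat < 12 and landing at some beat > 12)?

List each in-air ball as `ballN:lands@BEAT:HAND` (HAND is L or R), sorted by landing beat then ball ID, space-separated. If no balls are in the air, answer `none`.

Beat 1 (R): throw ball1 h=3 -> lands@4:L; in-air after throw: [b1@4:L]
Beat 3 (R): throw ball2 h=5 -> lands@8:L; in-air after throw: [b1@4:L b2@8:L]
Beat 4 (L): throw ball1 h=2 -> lands@6:L; in-air after throw: [b1@6:L b2@8:L]
Beat 6 (L): throw ball1 h=3 -> lands@9:R; in-air after throw: [b2@8:L b1@9:R]
Beat 8 (L): throw ball2 h=5 -> lands@13:R; in-air after throw: [b1@9:R b2@13:R]
Beat 9 (R): throw ball1 h=2 -> lands@11:R; in-air after throw: [b1@11:R b2@13:R]
Beat 11 (R): throw ball1 h=3 -> lands@14:L; in-air after throw: [b2@13:R b1@14:L]

Answer: ball2:lands@13:R ball1:lands@14:L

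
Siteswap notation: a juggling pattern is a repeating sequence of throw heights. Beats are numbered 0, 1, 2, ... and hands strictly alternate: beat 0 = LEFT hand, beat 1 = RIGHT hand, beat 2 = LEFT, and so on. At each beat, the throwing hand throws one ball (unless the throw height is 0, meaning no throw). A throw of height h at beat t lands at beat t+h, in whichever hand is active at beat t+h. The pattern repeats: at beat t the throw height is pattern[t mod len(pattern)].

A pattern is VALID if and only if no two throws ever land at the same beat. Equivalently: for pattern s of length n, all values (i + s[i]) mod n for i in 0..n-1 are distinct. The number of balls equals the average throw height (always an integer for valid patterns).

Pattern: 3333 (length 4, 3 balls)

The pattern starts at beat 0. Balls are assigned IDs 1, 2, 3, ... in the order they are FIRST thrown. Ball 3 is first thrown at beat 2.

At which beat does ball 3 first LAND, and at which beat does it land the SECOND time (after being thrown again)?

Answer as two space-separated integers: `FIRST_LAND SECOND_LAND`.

Beat 0 (L): throw ball1 h=3 -> lands@3:R; in-air after throw: [b1@3:R]
Beat 1 (R): throw ball2 h=3 -> lands@4:L; in-air after throw: [b1@3:R b2@4:L]
Beat 2 (L): throw ball3 h=3 -> lands@5:R; in-air after throw: [b1@3:R b2@4:L b3@5:R]
Beat 3 (R): throw ball1 h=3 -> lands@6:L; in-air after throw: [b2@4:L b3@5:R b1@6:L]
Beat 4 (L): throw ball2 h=3 -> lands@7:R; in-air after throw: [b3@5:R b1@6:L b2@7:R]
Beat 5 (R): throw ball3 h=3 -> lands@8:L; in-air after throw: [b1@6:L b2@7:R b3@8:L]
Beat 6 (L): throw ball1 h=3 -> lands@9:R; in-air after throw: [b2@7:R b3@8:L b1@9:R]
Beat 7 (R): throw ball2 h=3 -> lands@10:L; in-air after throw: [b3@8:L b1@9:R b2@10:L]
Beat 8 (L): throw ball3 h=3 -> lands@11:R; in-air after throw: [b1@9:R b2@10:L b3@11:R]
Ball 3: thrown@2 h=3 -> first land @5; rethrown@5 h=3 -> second land @8

Answer: 5 8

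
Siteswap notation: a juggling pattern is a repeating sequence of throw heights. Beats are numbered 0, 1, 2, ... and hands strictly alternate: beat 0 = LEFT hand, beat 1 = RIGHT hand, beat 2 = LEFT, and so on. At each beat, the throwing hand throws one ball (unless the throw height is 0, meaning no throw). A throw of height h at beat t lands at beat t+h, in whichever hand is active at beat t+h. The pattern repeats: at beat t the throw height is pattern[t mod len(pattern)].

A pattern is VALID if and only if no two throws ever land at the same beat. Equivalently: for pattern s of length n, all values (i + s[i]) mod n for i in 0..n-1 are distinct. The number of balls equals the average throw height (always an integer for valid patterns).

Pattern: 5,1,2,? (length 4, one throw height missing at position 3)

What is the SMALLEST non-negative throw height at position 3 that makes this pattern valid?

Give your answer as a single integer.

i=0: (0 + 5) mod 4 = 1
i=1: (1 + 1) mod 4 = 2
i=2: (2 + 2) mod 4 = 0
i=3: s[i]=? (unknown)
Known residues: [0, 1, 2]; need a permutation of 0..3, so missing residue r = 3
Need (3 + s) mod 4 = 3; smallest s = (3 - 3) mod 4 = 0

Answer: 0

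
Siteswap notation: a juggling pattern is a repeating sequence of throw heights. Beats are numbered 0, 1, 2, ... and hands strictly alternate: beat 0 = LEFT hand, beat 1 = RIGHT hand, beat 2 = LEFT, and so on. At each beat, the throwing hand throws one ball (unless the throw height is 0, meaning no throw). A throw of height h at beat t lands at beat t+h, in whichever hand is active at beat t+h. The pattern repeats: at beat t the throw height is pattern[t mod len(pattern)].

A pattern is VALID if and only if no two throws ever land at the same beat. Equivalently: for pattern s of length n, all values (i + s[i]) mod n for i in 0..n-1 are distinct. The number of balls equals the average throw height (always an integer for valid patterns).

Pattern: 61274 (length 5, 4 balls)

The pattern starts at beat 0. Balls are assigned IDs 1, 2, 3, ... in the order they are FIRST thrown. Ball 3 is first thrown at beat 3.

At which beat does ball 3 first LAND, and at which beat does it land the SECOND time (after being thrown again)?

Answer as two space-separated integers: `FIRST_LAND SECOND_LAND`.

Beat 0 (L): throw ball1 h=6 -> lands@6:L; in-air after throw: [b1@6:L]
Beat 1 (R): throw ball2 h=1 -> lands@2:L; in-air after throw: [b2@2:L b1@6:L]
Beat 2 (L): throw ball2 h=2 -> lands@4:L; in-air after throw: [b2@4:L b1@6:L]
Beat 3 (R): throw ball3 h=7 -> lands@10:L; in-air after throw: [b2@4:L b1@6:L b3@10:L]
Beat 4 (L): throw ball2 h=4 -> lands@8:L; in-air after throw: [b1@6:L b2@8:L b3@10:L]
Beat 5 (R): throw ball4 h=6 -> lands@11:R; in-air after throw: [b1@6:L b2@8:L b3@10:L b4@11:R]
Beat 6 (L): throw ball1 h=1 -> lands@7:R; in-air after throw: [b1@7:R b2@8:L b3@10:L b4@11:R]
Beat 7 (R): throw ball1 h=2 -> lands@9:R; in-air after throw: [b2@8:L b1@9:R b3@10:L b4@11:R]
Beat 8 (L): throw ball2 h=7 -> lands@15:R; in-air after throw: [b1@9:R b3@10:L b4@11:R b2@15:R]
Beat 9 (R): throw ball1 h=4 -> lands@13:R; in-air after throw: [b3@10:L b4@11:R b1@13:R b2@15:R]
Beat 10 (L): throw ball3 h=6 -> lands@16:L; in-air after throw: [b4@11:R b1@13:R b2@15:R b3@16:L]
Beat 11 (R): throw ball4 h=1 -> lands@12:L; in-air after throw: [b4@12:L b1@13:R b2@15:R b3@16:L]
Beat 12 (L): throw ball4 h=2 -> lands@14:L; in-air after throw: [b1@13:R b4@14:L b2@15:R b3@16:L]
Beat 13 (R): throw ball1 h=7 -> lands@20:L; in-air after throw: [b4@14:L b2@15:R b3@16:L b1@20:L]
Beat 14 (L): throw ball4 h=4 -> lands@18:L; in-air after throw: [b2@15:R b3@16:L b4@18:L b1@20:L]
Beat 15 (R): throw ball2 h=6 -> lands@21:R; in-air after throw: [b3@16:L b4@18:L b1@20:L b2@21:R]
Beat 16 (L): throw ball3 h=1 -> lands@17:R; in-air after throw: [b3@17:R b4@18:L b1@20:L b2@21:R]
Ball 3: thrown@3 h=7 -> first land @10; rethrown@10 h=6 -> second land @16

Answer: 10 16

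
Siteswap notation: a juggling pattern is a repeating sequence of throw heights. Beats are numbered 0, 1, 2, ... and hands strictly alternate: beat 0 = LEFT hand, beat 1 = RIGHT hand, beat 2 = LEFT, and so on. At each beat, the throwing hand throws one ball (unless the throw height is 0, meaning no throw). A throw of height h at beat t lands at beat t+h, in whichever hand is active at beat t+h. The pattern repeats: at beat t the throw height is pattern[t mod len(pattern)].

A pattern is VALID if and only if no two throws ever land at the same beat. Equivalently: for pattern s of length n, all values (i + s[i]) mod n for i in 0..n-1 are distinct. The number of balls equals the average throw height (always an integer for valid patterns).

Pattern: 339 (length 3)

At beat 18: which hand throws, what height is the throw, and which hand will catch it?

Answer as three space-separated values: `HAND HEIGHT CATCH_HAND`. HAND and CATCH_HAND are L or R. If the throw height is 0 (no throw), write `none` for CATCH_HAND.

Answer: L 3 R

Derivation:
Beat 18: 18 mod 2 = 0, so hand = L
Throw height = pattern[18 mod 3] = pattern[0] = 3
Lands at beat 18+3=21, 21 mod 2 = 1, so catch hand = R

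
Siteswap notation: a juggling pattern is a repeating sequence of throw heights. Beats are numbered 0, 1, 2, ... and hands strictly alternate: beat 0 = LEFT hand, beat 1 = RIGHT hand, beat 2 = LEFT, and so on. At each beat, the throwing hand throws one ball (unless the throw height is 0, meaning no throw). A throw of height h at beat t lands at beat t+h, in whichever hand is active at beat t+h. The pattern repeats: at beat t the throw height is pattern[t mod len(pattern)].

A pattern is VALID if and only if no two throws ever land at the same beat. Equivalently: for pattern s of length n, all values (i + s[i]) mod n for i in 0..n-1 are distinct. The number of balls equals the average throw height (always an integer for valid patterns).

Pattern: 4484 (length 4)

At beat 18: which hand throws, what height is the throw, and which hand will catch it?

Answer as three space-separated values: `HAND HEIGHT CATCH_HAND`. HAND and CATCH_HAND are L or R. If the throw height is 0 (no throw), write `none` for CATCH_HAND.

Answer: L 8 L

Derivation:
Beat 18: 18 mod 2 = 0, so hand = L
Throw height = pattern[18 mod 4] = pattern[2] = 8
Lands at beat 18+8=26, 26 mod 2 = 0, so catch hand = L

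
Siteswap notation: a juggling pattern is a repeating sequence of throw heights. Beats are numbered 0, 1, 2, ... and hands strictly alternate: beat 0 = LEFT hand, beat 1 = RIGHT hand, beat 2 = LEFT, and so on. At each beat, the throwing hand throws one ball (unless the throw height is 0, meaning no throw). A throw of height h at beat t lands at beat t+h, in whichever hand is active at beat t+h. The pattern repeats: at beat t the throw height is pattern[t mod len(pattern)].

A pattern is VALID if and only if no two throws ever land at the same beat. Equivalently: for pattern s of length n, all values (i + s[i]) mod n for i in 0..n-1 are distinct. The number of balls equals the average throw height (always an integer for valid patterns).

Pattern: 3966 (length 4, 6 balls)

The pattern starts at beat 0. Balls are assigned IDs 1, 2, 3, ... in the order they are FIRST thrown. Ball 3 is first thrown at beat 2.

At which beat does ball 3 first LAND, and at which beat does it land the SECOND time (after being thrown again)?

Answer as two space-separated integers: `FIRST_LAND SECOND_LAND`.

Answer: 8 11

Derivation:
Beat 0 (L): throw ball1 h=3 -> lands@3:R; in-air after throw: [b1@3:R]
Beat 1 (R): throw ball2 h=9 -> lands@10:L; in-air after throw: [b1@3:R b2@10:L]
Beat 2 (L): throw ball3 h=6 -> lands@8:L; in-air after throw: [b1@3:R b3@8:L b2@10:L]
Beat 3 (R): throw ball1 h=6 -> lands@9:R; in-air after throw: [b3@8:L b1@9:R b2@10:L]
Beat 4 (L): throw ball4 h=3 -> lands@7:R; in-air after throw: [b4@7:R b3@8:L b1@9:R b2@10:L]
Beat 5 (R): throw ball5 h=9 -> lands@14:L; in-air after throw: [b4@7:R b3@8:L b1@9:R b2@10:L b5@14:L]
Beat 6 (L): throw ball6 h=6 -> lands@12:L; in-air after throw: [b4@7:R b3@8:L b1@9:R b2@10:L b6@12:L b5@14:L]
Beat 7 (R): throw ball4 h=6 -> lands@13:R; in-air after throw: [b3@8:L b1@9:R b2@10:L b6@12:L b4@13:R b5@14:L]
Beat 8 (L): throw ball3 h=3 -> lands@11:R; in-air after throw: [b1@9:R b2@10:L b3@11:R b6@12:L b4@13:R b5@14:L]
Beat 9 (R): throw ball1 h=9 -> lands@18:L; in-air after throw: [b2@10:L b3@11:R b6@12:L b4@13:R b5@14:L b1@18:L]
Beat 10 (L): throw ball2 h=6 -> lands@16:L; in-air after throw: [b3@11:R b6@12:L b4@13:R b5@14:L b2@16:L b1@18:L]
Beat 11 (R): throw ball3 h=6 -> lands@17:R; in-air after throw: [b6@12:L b4@13:R b5@14:L b2@16:L b3@17:R b1@18:L]
Ball 3: thrown@2 h=6 -> first land @8; rethrown@8 h=3 -> second land @11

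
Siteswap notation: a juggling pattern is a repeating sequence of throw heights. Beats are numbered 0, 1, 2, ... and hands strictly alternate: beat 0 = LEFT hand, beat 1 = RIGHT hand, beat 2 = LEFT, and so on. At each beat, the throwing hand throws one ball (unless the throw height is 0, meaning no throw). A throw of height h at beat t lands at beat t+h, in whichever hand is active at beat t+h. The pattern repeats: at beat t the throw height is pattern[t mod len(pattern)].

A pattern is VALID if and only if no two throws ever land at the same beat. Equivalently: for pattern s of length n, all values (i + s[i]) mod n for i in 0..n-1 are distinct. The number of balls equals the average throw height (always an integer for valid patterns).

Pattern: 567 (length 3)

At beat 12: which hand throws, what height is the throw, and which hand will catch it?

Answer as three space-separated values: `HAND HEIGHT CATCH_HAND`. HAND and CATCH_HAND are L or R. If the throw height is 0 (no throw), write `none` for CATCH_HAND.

Beat 12: 12 mod 2 = 0, so hand = L
Throw height = pattern[12 mod 3] = pattern[0] = 5
Lands at beat 12+5=17, 17 mod 2 = 1, so catch hand = R

Answer: L 5 R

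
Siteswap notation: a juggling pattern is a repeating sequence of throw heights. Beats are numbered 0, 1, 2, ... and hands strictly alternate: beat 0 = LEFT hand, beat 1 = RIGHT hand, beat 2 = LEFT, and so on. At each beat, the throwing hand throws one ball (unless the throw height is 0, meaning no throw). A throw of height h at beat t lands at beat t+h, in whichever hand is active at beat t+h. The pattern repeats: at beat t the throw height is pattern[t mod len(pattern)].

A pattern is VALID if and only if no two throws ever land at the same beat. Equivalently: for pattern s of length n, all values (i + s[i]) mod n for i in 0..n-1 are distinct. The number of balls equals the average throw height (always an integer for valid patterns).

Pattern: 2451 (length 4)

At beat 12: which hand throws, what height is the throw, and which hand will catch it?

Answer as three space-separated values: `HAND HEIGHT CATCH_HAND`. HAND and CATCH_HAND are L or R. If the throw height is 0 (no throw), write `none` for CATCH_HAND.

Beat 12: 12 mod 2 = 0, so hand = L
Throw height = pattern[12 mod 4] = pattern[0] = 2
Lands at beat 12+2=14, 14 mod 2 = 0, so catch hand = L

Answer: L 2 L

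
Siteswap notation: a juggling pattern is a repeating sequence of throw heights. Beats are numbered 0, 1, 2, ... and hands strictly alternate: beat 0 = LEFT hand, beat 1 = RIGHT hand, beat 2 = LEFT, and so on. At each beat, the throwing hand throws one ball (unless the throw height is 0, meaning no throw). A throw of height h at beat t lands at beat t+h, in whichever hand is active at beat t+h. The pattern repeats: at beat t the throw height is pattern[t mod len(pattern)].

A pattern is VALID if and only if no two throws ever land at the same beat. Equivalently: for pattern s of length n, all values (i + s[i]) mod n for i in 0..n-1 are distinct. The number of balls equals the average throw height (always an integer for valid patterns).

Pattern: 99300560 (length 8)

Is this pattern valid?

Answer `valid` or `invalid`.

i=0: (i + s[i]) mod n = (0 + 9) mod 8 = 1
i=1: (i + s[i]) mod n = (1 + 9) mod 8 = 2
i=2: (i + s[i]) mod n = (2 + 3) mod 8 = 5
i=3: (i + s[i]) mod n = (3 + 0) mod 8 = 3
i=4: (i + s[i]) mod n = (4 + 0) mod 8 = 4
i=5: (i + s[i]) mod n = (5 + 5) mod 8 = 2
i=6: (i + s[i]) mod n = (6 + 6) mod 8 = 4
i=7: (i + s[i]) mod n = (7 + 0) mod 8 = 7
Residues: [1, 2, 5, 3, 4, 2, 4, 7], distinct: False

Answer: invalid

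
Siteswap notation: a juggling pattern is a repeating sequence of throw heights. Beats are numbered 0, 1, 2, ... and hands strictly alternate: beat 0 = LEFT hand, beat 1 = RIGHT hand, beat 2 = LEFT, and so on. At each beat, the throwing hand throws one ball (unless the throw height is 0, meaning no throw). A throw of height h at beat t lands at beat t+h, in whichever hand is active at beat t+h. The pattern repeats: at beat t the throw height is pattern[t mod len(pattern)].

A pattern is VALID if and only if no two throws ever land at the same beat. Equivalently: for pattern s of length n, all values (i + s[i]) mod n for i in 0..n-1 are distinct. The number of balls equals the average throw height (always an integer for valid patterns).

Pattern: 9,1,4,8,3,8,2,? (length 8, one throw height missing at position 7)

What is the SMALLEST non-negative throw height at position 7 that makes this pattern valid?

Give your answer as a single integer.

i=0: (0 + 9) mod 8 = 1
i=1: (1 + 1) mod 8 = 2
i=2: (2 + 4) mod 8 = 6
i=3: (3 + 8) mod 8 = 3
i=4: (4 + 3) mod 8 = 7
i=5: (5 + 8) mod 8 = 5
i=6: (6 + 2) mod 8 = 0
i=7: s[i]=? (unknown)
Known residues: [0, 1, 2, 3, 5, 6, 7]; need a permutation of 0..7, so missing residue r = 4
Need (7 + s) mod 8 = 4; smallest s = (4 - 7) mod 8 = 5

Answer: 5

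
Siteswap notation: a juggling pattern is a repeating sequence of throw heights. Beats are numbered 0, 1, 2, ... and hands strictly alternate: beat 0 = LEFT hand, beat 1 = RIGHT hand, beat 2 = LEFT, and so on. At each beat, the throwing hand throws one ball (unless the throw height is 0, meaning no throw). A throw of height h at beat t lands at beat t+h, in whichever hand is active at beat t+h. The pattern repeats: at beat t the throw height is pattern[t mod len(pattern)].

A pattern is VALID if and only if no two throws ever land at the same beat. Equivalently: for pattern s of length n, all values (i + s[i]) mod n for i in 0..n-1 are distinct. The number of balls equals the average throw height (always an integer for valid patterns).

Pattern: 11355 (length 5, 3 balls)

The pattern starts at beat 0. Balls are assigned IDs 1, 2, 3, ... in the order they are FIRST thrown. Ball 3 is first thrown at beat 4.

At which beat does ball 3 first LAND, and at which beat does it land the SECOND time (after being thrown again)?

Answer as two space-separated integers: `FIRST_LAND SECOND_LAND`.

Beat 0 (L): throw ball1 h=1 -> lands@1:R; in-air after throw: [b1@1:R]
Beat 1 (R): throw ball1 h=1 -> lands@2:L; in-air after throw: [b1@2:L]
Beat 2 (L): throw ball1 h=3 -> lands@5:R; in-air after throw: [b1@5:R]
Beat 3 (R): throw ball2 h=5 -> lands@8:L; in-air after throw: [b1@5:R b2@8:L]
Beat 4 (L): throw ball3 h=5 -> lands@9:R; in-air after throw: [b1@5:R b2@8:L b3@9:R]
Beat 5 (R): throw ball1 h=1 -> lands@6:L; in-air after throw: [b1@6:L b2@8:L b3@9:R]
Beat 6 (L): throw ball1 h=1 -> lands@7:R; in-air after throw: [b1@7:R b2@8:L b3@9:R]
Beat 7 (R): throw ball1 h=3 -> lands@10:L; in-air after throw: [b2@8:L b3@9:R b1@10:L]
Beat 8 (L): throw ball2 h=5 -> lands@13:R; in-air after throw: [b3@9:R b1@10:L b2@13:R]
Beat 9 (R): throw ball3 h=5 -> lands@14:L; in-air after throw: [b1@10:L b2@13:R b3@14:L]
Beat 10 (L): throw ball1 h=1 -> lands@11:R; in-air after throw: [b1@11:R b2@13:R b3@14:L]
Beat 11 (R): throw ball1 h=1 -> lands@12:L; in-air after throw: [b1@12:L b2@13:R b3@14:L]
Ball 3: thrown@4 h=5 -> first land @9; rethrown@9 h=5 -> second land @14

Answer: 9 14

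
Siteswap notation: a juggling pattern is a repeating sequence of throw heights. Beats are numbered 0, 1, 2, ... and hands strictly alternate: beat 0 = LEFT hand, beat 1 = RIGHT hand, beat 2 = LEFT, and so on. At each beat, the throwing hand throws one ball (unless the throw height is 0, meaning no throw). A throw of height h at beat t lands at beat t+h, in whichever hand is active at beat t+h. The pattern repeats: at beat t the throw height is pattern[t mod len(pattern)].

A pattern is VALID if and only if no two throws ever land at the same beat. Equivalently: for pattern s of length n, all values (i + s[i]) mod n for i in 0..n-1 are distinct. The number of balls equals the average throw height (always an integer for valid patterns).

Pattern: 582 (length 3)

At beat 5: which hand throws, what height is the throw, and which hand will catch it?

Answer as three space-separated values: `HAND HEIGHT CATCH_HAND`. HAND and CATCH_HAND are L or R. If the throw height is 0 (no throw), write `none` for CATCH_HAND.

Beat 5: 5 mod 2 = 1, so hand = R
Throw height = pattern[5 mod 3] = pattern[2] = 2
Lands at beat 5+2=7, 7 mod 2 = 1, so catch hand = R

Answer: R 2 R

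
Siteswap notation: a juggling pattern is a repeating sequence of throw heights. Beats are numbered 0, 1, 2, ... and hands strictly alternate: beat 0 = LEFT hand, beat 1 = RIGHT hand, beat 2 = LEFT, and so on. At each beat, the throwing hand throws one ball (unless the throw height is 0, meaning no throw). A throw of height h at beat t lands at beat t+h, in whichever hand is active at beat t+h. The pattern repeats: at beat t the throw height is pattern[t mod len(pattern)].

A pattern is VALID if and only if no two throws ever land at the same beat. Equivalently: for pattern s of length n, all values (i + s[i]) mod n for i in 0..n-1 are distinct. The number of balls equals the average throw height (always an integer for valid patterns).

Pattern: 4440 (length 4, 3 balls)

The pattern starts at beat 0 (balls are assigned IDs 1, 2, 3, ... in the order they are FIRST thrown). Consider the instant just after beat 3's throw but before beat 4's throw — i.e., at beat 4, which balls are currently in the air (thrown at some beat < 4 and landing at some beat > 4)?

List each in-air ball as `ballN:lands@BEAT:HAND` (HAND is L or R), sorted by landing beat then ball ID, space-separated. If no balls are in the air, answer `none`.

Beat 0 (L): throw ball1 h=4 -> lands@4:L; in-air after throw: [b1@4:L]
Beat 1 (R): throw ball2 h=4 -> lands@5:R; in-air after throw: [b1@4:L b2@5:R]
Beat 2 (L): throw ball3 h=4 -> lands@6:L; in-air after throw: [b1@4:L b2@5:R b3@6:L]
Beat 4 (L): throw ball1 h=4 -> lands@8:L; in-air after throw: [b2@5:R b3@6:L b1@8:L]

Answer: ball2:lands@5:R ball3:lands@6:L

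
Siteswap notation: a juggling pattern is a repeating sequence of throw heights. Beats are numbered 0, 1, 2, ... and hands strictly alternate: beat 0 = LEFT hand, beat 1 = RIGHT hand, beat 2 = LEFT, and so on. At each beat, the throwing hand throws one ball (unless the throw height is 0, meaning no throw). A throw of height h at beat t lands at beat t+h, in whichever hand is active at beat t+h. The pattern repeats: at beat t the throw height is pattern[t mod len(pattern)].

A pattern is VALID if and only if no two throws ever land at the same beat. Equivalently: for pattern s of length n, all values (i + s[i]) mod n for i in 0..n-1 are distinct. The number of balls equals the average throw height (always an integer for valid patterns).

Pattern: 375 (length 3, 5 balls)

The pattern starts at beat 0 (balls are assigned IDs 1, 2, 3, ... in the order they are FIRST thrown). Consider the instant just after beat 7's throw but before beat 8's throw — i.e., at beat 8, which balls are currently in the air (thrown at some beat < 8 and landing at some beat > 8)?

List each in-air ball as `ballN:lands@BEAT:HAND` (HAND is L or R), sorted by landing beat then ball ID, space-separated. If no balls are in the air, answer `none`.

Answer: ball1:lands@9:R ball5:lands@10:L ball4:lands@11:R ball3:lands@14:L

Derivation:
Beat 0 (L): throw ball1 h=3 -> lands@3:R; in-air after throw: [b1@3:R]
Beat 1 (R): throw ball2 h=7 -> lands@8:L; in-air after throw: [b1@3:R b2@8:L]
Beat 2 (L): throw ball3 h=5 -> lands@7:R; in-air after throw: [b1@3:R b3@7:R b2@8:L]
Beat 3 (R): throw ball1 h=3 -> lands@6:L; in-air after throw: [b1@6:L b3@7:R b2@8:L]
Beat 4 (L): throw ball4 h=7 -> lands@11:R; in-air after throw: [b1@6:L b3@7:R b2@8:L b4@11:R]
Beat 5 (R): throw ball5 h=5 -> lands@10:L; in-air after throw: [b1@6:L b3@7:R b2@8:L b5@10:L b4@11:R]
Beat 6 (L): throw ball1 h=3 -> lands@9:R; in-air after throw: [b3@7:R b2@8:L b1@9:R b5@10:L b4@11:R]
Beat 7 (R): throw ball3 h=7 -> lands@14:L; in-air after throw: [b2@8:L b1@9:R b5@10:L b4@11:R b3@14:L]
Beat 8 (L): throw ball2 h=5 -> lands@13:R; in-air after throw: [b1@9:R b5@10:L b4@11:R b2@13:R b3@14:L]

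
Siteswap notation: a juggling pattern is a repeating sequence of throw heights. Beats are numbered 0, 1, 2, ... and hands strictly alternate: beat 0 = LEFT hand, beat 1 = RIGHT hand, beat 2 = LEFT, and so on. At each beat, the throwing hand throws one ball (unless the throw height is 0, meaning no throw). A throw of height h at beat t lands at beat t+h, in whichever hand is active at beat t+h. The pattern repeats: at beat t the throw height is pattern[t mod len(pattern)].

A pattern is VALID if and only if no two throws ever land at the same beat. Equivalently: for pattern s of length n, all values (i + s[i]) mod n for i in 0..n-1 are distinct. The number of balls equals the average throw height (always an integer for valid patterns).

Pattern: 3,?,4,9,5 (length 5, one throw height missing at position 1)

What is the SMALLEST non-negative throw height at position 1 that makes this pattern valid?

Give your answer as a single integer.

Answer: 4

Derivation:
i=0: (0 + 3) mod 5 = 3
i=1: s[i]=? (unknown)
i=2: (2 + 4) mod 5 = 1
i=3: (3 + 9) mod 5 = 2
i=4: (4 + 5) mod 5 = 4
Known residues: [1, 2, 3, 4]; need a permutation of 0..4, so missing residue r = 0
Need (1 + s) mod 5 = 0; smallest s = (0 - 1) mod 5 = 4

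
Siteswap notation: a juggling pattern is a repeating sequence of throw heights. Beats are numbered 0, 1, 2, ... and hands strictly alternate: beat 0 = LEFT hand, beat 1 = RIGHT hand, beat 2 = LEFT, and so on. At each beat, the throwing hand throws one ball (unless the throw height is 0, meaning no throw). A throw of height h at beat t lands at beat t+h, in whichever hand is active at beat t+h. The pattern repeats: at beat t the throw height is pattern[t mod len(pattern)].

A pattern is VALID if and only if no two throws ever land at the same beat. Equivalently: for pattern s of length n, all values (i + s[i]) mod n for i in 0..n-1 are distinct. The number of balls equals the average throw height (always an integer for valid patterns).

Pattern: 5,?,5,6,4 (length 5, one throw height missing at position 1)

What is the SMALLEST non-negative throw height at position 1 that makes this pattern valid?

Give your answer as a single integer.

i=0: (0 + 5) mod 5 = 0
i=1: s[i]=? (unknown)
i=2: (2 + 5) mod 5 = 2
i=3: (3 + 6) mod 5 = 4
i=4: (4 + 4) mod 5 = 3
Known residues: [0, 2, 3, 4]; need a permutation of 0..4, so missing residue r = 1
Need (1 + s) mod 5 = 1; smallest s = (1 - 1) mod 5 = 0

Answer: 0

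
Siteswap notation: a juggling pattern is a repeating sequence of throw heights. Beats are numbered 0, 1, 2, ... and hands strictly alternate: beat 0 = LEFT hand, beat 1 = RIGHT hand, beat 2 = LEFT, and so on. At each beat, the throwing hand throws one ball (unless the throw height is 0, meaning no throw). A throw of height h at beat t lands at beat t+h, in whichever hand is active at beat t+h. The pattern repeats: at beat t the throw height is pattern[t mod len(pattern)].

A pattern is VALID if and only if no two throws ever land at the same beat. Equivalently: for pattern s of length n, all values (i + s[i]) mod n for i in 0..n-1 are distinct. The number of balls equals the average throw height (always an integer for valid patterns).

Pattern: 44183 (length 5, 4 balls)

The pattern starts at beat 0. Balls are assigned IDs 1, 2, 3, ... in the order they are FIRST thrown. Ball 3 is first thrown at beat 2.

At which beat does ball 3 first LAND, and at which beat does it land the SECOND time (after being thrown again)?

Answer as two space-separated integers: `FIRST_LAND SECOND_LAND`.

Answer: 3 11

Derivation:
Beat 0 (L): throw ball1 h=4 -> lands@4:L; in-air after throw: [b1@4:L]
Beat 1 (R): throw ball2 h=4 -> lands@5:R; in-air after throw: [b1@4:L b2@5:R]
Beat 2 (L): throw ball3 h=1 -> lands@3:R; in-air after throw: [b3@3:R b1@4:L b2@5:R]
Beat 3 (R): throw ball3 h=8 -> lands@11:R; in-air after throw: [b1@4:L b2@5:R b3@11:R]
Beat 4 (L): throw ball1 h=3 -> lands@7:R; in-air after throw: [b2@5:R b1@7:R b3@11:R]
Beat 5 (R): throw ball2 h=4 -> lands@9:R; in-air after throw: [b1@7:R b2@9:R b3@11:R]
Beat 6 (L): throw ball4 h=4 -> lands@10:L; in-air after throw: [b1@7:R b2@9:R b4@10:L b3@11:R]
Beat 7 (R): throw ball1 h=1 -> lands@8:L; in-air after throw: [b1@8:L b2@9:R b4@10:L b3@11:R]
Beat 8 (L): throw ball1 h=8 -> lands@16:L; in-air after throw: [b2@9:R b4@10:L b3@11:R b1@16:L]
Beat 9 (R): throw ball2 h=3 -> lands@12:L; in-air after throw: [b4@10:L b3@11:R b2@12:L b1@16:L]
Beat 10 (L): throw ball4 h=4 -> lands@14:L; in-air after throw: [b3@11:R b2@12:L b4@14:L b1@16:L]
Beat 11 (R): throw ball3 h=4 -> lands@15:R; in-air after throw: [b2@12:L b4@14:L b3@15:R b1@16:L]
Ball 3: thrown@2 h=1 -> first land @3; rethrown@3 h=8 -> second land @11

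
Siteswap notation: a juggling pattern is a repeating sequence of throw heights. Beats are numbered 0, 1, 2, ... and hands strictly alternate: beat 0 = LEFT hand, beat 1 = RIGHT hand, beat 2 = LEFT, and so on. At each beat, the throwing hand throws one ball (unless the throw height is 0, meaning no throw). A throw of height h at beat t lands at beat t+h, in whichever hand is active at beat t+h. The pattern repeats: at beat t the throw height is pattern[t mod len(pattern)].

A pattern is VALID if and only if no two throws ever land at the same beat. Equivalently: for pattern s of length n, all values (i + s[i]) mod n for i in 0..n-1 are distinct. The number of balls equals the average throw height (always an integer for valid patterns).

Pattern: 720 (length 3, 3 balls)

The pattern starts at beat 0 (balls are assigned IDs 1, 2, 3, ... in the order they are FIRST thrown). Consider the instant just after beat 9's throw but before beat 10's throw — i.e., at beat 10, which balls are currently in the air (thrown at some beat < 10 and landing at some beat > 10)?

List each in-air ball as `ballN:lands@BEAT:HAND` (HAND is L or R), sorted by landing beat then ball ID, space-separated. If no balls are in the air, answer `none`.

Beat 0 (L): throw ball1 h=7 -> lands@7:R; in-air after throw: [b1@7:R]
Beat 1 (R): throw ball2 h=2 -> lands@3:R; in-air after throw: [b2@3:R b1@7:R]
Beat 3 (R): throw ball2 h=7 -> lands@10:L; in-air after throw: [b1@7:R b2@10:L]
Beat 4 (L): throw ball3 h=2 -> lands@6:L; in-air after throw: [b3@6:L b1@7:R b2@10:L]
Beat 6 (L): throw ball3 h=7 -> lands@13:R; in-air after throw: [b1@7:R b2@10:L b3@13:R]
Beat 7 (R): throw ball1 h=2 -> lands@9:R; in-air after throw: [b1@9:R b2@10:L b3@13:R]
Beat 9 (R): throw ball1 h=7 -> lands@16:L; in-air after throw: [b2@10:L b3@13:R b1@16:L]
Beat 10 (L): throw ball2 h=2 -> lands@12:L; in-air after throw: [b2@12:L b3@13:R b1@16:L]

Answer: ball3:lands@13:R ball1:lands@16:L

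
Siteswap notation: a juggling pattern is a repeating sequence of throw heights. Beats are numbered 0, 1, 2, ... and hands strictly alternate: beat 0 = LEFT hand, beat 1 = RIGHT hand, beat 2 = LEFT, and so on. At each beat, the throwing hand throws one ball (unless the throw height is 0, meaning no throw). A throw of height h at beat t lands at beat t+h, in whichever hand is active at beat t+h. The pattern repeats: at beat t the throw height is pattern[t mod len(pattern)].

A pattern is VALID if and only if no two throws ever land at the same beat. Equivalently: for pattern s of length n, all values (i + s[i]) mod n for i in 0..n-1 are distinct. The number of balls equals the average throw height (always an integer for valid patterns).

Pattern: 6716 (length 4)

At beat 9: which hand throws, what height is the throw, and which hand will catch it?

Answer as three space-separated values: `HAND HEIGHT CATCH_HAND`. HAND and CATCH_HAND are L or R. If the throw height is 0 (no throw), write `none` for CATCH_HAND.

Answer: R 7 L

Derivation:
Beat 9: 9 mod 2 = 1, so hand = R
Throw height = pattern[9 mod 4] = pattern[1] = 7
Lands at beat 9+7=16, 16 mod 2 = 0, so catch hand = L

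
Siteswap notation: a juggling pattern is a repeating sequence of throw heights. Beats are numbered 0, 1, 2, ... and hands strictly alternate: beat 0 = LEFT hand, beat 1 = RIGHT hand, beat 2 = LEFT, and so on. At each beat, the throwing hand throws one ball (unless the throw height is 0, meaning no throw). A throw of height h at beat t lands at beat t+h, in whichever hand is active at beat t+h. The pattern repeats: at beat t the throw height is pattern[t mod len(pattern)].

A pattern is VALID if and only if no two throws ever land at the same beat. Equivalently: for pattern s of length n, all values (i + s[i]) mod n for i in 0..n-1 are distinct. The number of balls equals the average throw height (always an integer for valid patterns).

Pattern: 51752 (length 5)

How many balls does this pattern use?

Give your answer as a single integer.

Pattern = [5, 1, 7, 5, 2], length n = 5
  position 0: throw height = 5, running sum = 5
  position 1: throw height = 1, running sum = 6
  position 2: throw height = 7, running sum = 13
  position 3: throw height = 5, running sum = 18
  position 4: throw height = 2, running sum = 20
Total sum = 20; balls = sum / n = 20 / 5 = 4

Answer: 4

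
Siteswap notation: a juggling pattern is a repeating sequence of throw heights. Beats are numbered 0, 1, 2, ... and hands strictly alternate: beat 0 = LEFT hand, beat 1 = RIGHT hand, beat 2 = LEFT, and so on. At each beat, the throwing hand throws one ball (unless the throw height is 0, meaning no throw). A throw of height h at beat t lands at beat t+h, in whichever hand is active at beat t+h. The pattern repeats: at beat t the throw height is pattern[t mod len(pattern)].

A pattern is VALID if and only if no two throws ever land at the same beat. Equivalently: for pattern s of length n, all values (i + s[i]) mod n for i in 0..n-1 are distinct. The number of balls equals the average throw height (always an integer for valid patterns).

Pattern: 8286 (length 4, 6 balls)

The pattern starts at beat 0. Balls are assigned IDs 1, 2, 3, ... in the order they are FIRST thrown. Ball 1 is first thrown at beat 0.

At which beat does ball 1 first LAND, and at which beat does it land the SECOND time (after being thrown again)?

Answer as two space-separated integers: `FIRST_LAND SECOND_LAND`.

Answer: 8 16

Derivation:
Beat 0 (L): throw ball1 h=8 -> lands@8:L; in-air after throw: [b1@8:L]
Beat 1 (R): throw ball2 h=2 -> lands@3:R; in-air after throw: [b2@3:R b1@8:L]
Beat 2 (L): throw ball3 h=8 -> lands@10:L; in-air after throw: [b2@3:R b1@8:L b3@10:L]
Beat 3 (R): throw ball2 h=6 -> lands@9:R; in-air after throw: [b1@8:L b2@9:R b3@10:L]
Beat 4 (L): throw ball4 h=8 -> lands@12:L; in-air after throw: [b1@8:L b2@9:R b3@10:L b4@12:L]
Beat 5 (R): throw ball5 h=2 -> lands@7:R; in-air after throw: [b5@7:R b1@8:L b2@9:R b3@10:L b4@12:L]
Beat 6 (L): throw ball6 h=8 -> lands@14:L; in-air after throw: [b5@7:R b1@8:L b2@9:R b3@10:L b4@12:L b6@14:L]
Beat 7 (R): throw ball5 h=6 -> lands@13:R; in-air after throw: [b1@8:L b2@9:R b3@10:L b4@12:L b5@13:R b6@14:L]
Beat 8 (L): throw ball1 h=8 -> lands@16:L; in-air after throw: [b2@9:R b3@10:L b4@12:L b5@13:R b6@14:L b1@16:L]
Beat 9 (R): throw ball2 h=2 -> lands@11:R; in-air after throw: [b3@10:L b2@11:R b4@12:L b5@13:R b6@14:L b1@16:L]
Beat 10 (L): throw ball3 h=8 -> lands@18:L; in-air after throw: [b2@11:R b4@12:L b5@13:R b6@14:L b1@16:L b3@18:L]
Beat 11 (R): throw ball2 h=6 -> lands@17:R; in-air after throw: [b4@12:L b5@13:R b6@14:L b1@16:L b2@17:R b3@18:L]
Beat 12 (L): throw ball4 h=8 -> lands@20:L; in-air after throw: [b5@13:R b6@14:L b1@16:L b2@17:R b3@18:L b4@20:L]
Beat 13 (R): throw ball5 h=2 -> lands@15:R; in-air after throw: [b6@14:L b5@15:R b1@16:L b2@17:R b3@18:L b4@20:L]
Beat 14 (L): throw ball6 h=8 -> lands@22:L; in-air after throw: [b5@15:R b1@16:L b2@17:R b3@18:L b4@20:L b6@22:L]
Beat 15 (R): throw ball5 h=6 -> lands@21:R; in-air after throw: [b1@16:L b2@17:R b3@18:L b4@20:L b5@21:R b6@22:L]
Beat 16 (L): throw ball1 h=8 -> lands@24:L; in-air after throw: [b2@17:R b3@18:L b4@20:L b5@21:R b6@22:L b1@24:L]
Ball 1: thrown@0 h=8 -> first land @8; rethrown@8 h=8 -> second land @16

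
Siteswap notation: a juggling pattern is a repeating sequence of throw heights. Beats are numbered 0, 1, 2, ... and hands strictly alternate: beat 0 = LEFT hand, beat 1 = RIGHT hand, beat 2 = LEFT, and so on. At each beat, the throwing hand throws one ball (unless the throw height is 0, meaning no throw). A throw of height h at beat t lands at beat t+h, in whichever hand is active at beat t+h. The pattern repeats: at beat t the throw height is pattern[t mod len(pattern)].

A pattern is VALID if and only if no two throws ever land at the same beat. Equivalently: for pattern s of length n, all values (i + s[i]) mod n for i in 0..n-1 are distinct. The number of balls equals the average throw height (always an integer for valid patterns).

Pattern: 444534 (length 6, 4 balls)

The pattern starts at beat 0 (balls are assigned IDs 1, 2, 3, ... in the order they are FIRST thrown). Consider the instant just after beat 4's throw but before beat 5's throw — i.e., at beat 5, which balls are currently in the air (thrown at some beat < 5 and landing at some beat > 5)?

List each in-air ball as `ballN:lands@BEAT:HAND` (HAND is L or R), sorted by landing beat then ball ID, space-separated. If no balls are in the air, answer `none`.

Answer: ball3:lands@6:L ball1:lands@7:R ball4:lands@8:L

Derivation:
Beat 0 (L): throw ball1 h=4 -> lands@4:L; in-air after throw: [b1@4:L]
Beat 1 (R): throw ball2 h=4 -> lands@5:R; in-air after throw: [b1@4:L b2@5:R]
Beat 2 (L): throw ball3 h=4 -> lands@6:L; in-air after throw: [b1@4:L b2@5:R b3@6:L]
Beat 3 (R): throw ball4 h=5 -> lands@8:L; in-air after throw: [b1@4:L b2@5:R b3@6:L b4@8:L]
Beat 4 (L): throw ball1 h=3 -> lands@7:R; in-air after throw: [b2@5:R b3@6:L b1@7:R b4@8:L]
Beat 5 (R): throw ball2 h=4 -> lands@9:R; in-air after throw: [b3@6:L b1@7:R b4@8:L b2@9:R]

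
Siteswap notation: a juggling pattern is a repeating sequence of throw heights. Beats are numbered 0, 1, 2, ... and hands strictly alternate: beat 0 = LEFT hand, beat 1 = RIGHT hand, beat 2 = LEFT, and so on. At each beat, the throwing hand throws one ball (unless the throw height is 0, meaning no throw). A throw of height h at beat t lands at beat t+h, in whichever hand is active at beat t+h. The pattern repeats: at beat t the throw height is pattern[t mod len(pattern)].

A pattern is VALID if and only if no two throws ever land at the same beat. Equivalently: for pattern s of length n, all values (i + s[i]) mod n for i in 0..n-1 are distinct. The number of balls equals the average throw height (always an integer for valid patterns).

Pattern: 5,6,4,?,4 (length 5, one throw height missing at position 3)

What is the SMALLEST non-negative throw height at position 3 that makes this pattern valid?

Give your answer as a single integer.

Answer: 1

Derivation:
i=0: (0 + 5) mod 5 = 0
i=1: (1 + 6) mod 5 = 2
i=2: (2 + 4) mod 5 = 1
i=3: s[i]=? (unknown)
i=4: (4 + 4) mod 5 = 3
Known residues: [0, 1, 2, 3]; need a permutation of 0..4, so missing residue r = 4
Need (3 + s) mod 5 = 4; smallest s = (4 - 3) mod 5 = 1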